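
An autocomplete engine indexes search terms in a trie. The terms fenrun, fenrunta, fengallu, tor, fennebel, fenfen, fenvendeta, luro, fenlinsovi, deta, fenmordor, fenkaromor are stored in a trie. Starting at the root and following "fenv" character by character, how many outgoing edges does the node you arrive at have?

1

Walk "fenv" from the root, arriving at one node.
Distinct next characters after "fenv": e.
That node has 1 child edge.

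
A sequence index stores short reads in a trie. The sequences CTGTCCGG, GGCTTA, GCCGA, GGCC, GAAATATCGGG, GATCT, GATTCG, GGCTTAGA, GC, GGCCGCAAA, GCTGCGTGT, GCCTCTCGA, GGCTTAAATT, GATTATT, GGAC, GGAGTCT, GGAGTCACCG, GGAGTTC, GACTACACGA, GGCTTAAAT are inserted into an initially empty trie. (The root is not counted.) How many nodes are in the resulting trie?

Count nodes per top-level branch (shared prefixes stored once):
  'C'-branch (CTGTCCGG): 8 nodes
  'G'-branch (GAAATATCGGG, GACTACACGA, GATCT, GATTATT, GATTCG, GC, GCCGA, GCCTCTCGA, GCTGCGTGT, GGAC, GGAGTCACCG, GGAGTCT, GGAGTTC, GGCC, GGCCGCAAA, GGCTTA, GGCTTAAAT, GGCTTAAATT, GGCTTAGA): 74 nodes
Sum: 82

82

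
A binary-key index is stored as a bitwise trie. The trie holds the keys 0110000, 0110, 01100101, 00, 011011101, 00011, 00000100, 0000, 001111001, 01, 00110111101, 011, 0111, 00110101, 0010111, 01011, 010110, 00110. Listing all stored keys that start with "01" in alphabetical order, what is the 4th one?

Words with prefix "01", in lexicographic order: "01", "01011", "010110", "011", "0110", "0110000", "01100101", "011011101", "0111"
Position 4: 011

011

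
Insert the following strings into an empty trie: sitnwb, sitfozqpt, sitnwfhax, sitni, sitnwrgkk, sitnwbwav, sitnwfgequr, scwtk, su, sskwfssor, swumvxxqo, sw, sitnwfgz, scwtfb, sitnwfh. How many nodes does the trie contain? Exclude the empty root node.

Trace insertions, counting only characters that open a new branch:
  "sitnwb" → 6 new (s, i, t, n, w, b)
  "sitfozqpt" → prefix "sit" already present; 6 new (f, o, z, q, p, t)
  "sitnwfhax" → prefix "sitnw" already present; 4 new (f, h, a, x)
  "sitni" → prefix "sitn" already present; 1 new (i)
  "sitnwrgkk" → prefix "sitnw" already present; 4 new (r, g, k, k)
  "sitnwbwav" → prefix "sitnwb" already present; 3 new (w, a, v)
  "sitnwfgequr" → prefix "sitnwf" already present; 5 new (g, e, q, u, r)
  "scwtk" → prefix "s" already present; 4 new (c, w, t, k)
  "su" → prefix "s" already present; 1 new (u)
  "sskwfssor" → prefix "s" already present; 8 new (s, k, w, f, s, s, o, r)
  "swumvxxqo" → prefix "s" already present; 8 new (w, u, m, v, x, x, q, o)
  "sw" → prefix "sw" already present; 0 new (none)
  "sitnwfgz" → prefix "sitnwfg" already present; 1 new (z)
  "scwtfb" → prefix "scwt" already present; 2 new (f, b)
  "sitnwfh" → prefix "sitnwfh" already present; 0 new (none)
Total nodes = 6 + 6 + 4 + 1 + 4 + 3 + 5 + 4 + 1 + 8 + 8 + 0 + 1 + 2 + 0 = 53

53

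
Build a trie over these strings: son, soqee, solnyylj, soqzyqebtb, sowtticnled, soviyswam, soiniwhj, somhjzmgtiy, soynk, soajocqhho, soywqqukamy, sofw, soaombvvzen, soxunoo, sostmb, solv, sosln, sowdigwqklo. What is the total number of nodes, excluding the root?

Count nodes per top-level branch (shared prefixes stored once):
  's'-branch (soajocqhho, soaombvvzen, sofw, soiniwhj, solnyylj, solv, somhjzmgtiy, son, soqee, soqzyqebtb, sosln, sostmb, soviyswam, sowdigwqklo, sowtticnled, soxunoo, soynk, soywqqukamy): 99 nodes
Sum: 99

99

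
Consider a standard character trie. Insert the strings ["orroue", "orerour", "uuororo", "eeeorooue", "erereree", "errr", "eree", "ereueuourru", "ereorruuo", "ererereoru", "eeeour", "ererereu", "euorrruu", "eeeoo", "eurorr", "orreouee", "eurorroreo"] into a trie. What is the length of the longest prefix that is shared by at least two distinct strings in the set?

7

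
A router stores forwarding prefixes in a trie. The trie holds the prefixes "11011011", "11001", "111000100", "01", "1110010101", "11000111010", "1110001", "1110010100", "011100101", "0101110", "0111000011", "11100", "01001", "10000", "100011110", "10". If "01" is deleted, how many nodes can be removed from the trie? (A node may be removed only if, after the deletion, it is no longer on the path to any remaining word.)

Walk "01" from the leaf back toward the root, removing each node that no remaining word uses.
Every node on "01" is still needed (e.g. by "011100101"), so nothing is freed.
Nodes removed: 0

0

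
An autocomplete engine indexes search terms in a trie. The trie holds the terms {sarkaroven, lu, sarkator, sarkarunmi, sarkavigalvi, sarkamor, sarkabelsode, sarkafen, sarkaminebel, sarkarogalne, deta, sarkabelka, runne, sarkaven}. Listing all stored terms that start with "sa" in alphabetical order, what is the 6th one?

sarkarogalne

DFS of the "sa" subtree visits, in order: "sarkabelka", "sarkabelsode", "sarkafen", "sarkaminebel", "sarkamor", "sarkarogalne", "sarkaroven", "sarkarunmi", "sarkator", "sarkaven", "sarkavigalvi"
The 6th is sarkarogalne.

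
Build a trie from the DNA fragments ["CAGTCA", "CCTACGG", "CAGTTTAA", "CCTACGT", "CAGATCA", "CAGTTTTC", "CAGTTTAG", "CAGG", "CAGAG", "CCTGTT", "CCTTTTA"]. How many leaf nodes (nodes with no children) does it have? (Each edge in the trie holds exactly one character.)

Leaves are exactly the stored words that no other stored word extends.
Those words: "CAGAG", "CAGATCA", "CAGG", "CAGTCA", "CAGTTTAA", "CAGTTTAG", "CAGTTTTC", "CCTACGG", "CCTACGT", "CCTGTT", "CCTTTTA"
Leaf count: 11

11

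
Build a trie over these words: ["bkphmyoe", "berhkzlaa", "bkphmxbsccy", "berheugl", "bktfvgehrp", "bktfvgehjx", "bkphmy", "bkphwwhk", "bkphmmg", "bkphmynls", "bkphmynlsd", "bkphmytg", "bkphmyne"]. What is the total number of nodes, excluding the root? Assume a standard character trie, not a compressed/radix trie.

49

Trace insertions, counting only characters that open a new branch:
  "bkphmyoe" → 8 new (b, k, p, h, m, y, o, e)
  "berhkzlaa" → prefix "b" already present; 8 new (e, r, h, k, z, l, a, a)
  "bkphmxbsccy" → prefix "bkphm" already present; 6 new (x, b, s, c, c, y)
  "berheugl" → prefix "berh" already present; 4 new (e, u, g, l)
  "bktfvgehrp" → prefix "bk" already present; 8 new (t, f, v, g, e, h, r, p)
  "bktfvgehjx" → prefix "bktfvgeh" already present; 2 new (j, x)
  "bkphmy" → prefix "bkphmy" already present; 0 new (none)
  "bkphwwhk" → prefix "bkph" already present; 4 new (w, w, h, k)
  "bkphmmg" → prefix "bkphm" already present; 2 new (m, g)
  "bkphmynls" → prefix "bkphmy" already present; 3 new (n, l, s)
  "bkphmynlsd" → prefix "bkphmynls" already present; 1 new (d)
  "bkphmytg" → prefix "bkphmy" already present; 2 new (t, g)
  "bkphmyne" → prefix "bkphmyn" already present; 1 new (e)
Total nodes = 8 + 8 + 6 + 4 + 8 + 2 + 0 + 4 + 2 + 3 + 1 + 2 + 1 = 49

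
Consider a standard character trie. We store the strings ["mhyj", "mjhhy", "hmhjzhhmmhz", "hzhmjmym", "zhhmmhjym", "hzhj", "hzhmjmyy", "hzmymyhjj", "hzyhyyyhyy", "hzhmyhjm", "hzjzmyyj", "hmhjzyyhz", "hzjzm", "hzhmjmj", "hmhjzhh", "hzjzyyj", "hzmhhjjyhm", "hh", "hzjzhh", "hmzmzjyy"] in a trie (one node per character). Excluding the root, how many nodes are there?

86

Count nodes per top-level branch (shared prefixes stored once):
  'h'-branch (hh, hmhjzhh, hmhjzhhmmhz, hmhjzyyhz, hmzmzjyy, hzhj, hzhmjmj, hzhmjmym, hzhmjmyy, hzhmyhjm, hzjzhh, hzjzm, hzjzmyyj, hzjzyyj, hzmhhjjyhm, hzmymyhjj, hzyhyyyhyy): 69 nodes
  'm'-branch (mhyj, mjhhy): 8 nodes
  'z'-branch (zhhmmhjym): 9 nodes
Sum: 86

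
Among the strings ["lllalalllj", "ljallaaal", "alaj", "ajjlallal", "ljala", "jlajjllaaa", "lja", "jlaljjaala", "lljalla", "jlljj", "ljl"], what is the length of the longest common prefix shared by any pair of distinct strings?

Look for the deepest trie node that still has at least two words in its subtree.
e.g. "ljala" and "ljallaaal" share the prefix "ljal" of length 4; no pair shares a longer one.
Longest shared-prefix length: 4

4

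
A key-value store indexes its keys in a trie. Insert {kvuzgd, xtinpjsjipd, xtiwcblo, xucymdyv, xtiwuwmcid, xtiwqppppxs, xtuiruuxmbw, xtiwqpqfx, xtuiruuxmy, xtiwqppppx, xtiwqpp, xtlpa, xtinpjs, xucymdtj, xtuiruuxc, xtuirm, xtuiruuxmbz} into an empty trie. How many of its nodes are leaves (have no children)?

Leaves are exactly the stored words that no other stored word extends.
Those words: "kvuzgd", "xtinpjsjipd", "xtiwcblo", "xtiwqppppxs", "xtiwqpqfx", "xtiwuwmcid", "xtlpa", "xtuirm", "xtuiruuxc", "xtuiruuxmbw", "xtuiruuxmbz", "xtuiruuxmy", "xucymdtj", "xucymdyv"
Leaf count: 14

14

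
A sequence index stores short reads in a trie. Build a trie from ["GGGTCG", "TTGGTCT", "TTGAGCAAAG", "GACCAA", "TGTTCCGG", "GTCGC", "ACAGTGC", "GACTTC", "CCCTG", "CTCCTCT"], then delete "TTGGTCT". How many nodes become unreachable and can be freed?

A node on "TTGGTCT"'s path can go only if nothing else ends at it or branches off below it.
The suffix "GTCT" (4 nodes) is used only by "TTGGTCT"; the node for "TTG" still has the child "A", so pruning stops there.
Nodes removed: 4

4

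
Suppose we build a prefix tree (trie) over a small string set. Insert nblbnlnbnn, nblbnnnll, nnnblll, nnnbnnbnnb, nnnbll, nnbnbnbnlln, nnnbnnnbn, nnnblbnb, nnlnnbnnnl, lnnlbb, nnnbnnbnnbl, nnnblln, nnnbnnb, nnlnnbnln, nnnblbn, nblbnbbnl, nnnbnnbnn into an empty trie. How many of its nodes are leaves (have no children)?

12

Leaves are exactly the stored words that no other stored word extends.
Those words: "lnnlbb", "nblbnbbnl", "nblbnlnbnn", "nblbnnnll", "nnbnbnbnlln", "nnlnnbnln", "nnlnnbnnnl", "nnnblbnb", "nnnblll", "nnnblln", "nnnbnnbnnbl", "nnnbnnnbn"
Leaf count: 12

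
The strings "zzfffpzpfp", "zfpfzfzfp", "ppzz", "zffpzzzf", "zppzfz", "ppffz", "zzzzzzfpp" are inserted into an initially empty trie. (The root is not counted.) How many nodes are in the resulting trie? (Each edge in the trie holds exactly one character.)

43

Insert word by word; a character creates a node only if that edge doesn't already exist:
  "zzfffpzpfp" → 10 new (z, z, f, f, f, p, z, p, f, p)
  "zfpfzfzfp" → prefix "z" already present; 8 new (f, p, f, z, f, z, f, p)
  "ppzz" → 4 new (p, p, z, z)
  "zffpzzzf" → prefix "zf" already present; 6 new (f, p, z, z, z, f)
  "zppzfz" → prefix "z" already present; 5 new (p, p, z, f, z)
  "ppffz" → prefix "pp" already present; 3 new (f, f, z)
  "zzzzzzfpp" → prefix "zz" already present; 7 new (z, z, z, z, f, p, p)
Total nodes = 10 + 8 + 4 + 6 + 5 + 3 + 7 = 43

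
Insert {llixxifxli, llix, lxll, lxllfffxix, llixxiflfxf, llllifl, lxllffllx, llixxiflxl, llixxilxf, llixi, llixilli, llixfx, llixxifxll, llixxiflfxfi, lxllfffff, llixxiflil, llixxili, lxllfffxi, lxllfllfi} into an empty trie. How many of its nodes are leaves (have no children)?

Leaves are exactly the stored words that no other stored word extends.
Those words: "llixfx", "llixilli", "llixxiflfxfi", "llixxiflil", "llixxiflxl", "llixxifxli", "llixxifxll", "llixxili", "llixxilxf", "llllifl", "lxllfffff", "lxllfffxix", "lxllffllx", "lxllfllfi"
Leaf count: 14

14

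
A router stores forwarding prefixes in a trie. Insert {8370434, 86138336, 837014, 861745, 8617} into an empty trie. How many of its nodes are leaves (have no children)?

4

Leaves are exactly the stored words that no other stored word extends.
Those words: "837014", "8370434", "86138336", "861745"
Leaf count: 4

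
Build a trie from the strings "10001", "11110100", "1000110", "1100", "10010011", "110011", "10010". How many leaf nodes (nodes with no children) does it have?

4

Leaves are exactly the stored words that no other stored word extends.
Those words: "1000110", "10010011", "110011", "11110100"
Leaf count: 4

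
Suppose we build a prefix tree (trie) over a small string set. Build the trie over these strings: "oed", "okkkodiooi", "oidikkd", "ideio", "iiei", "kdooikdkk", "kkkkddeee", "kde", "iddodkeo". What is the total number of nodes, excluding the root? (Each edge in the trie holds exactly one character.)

Insert word by word; a character creates a node only if that edge doesn't already exist:
  "oed" → 3 new (o, e, d)
  "okkkodiooi" → prefix "o" already present; 9 new (k, k, k, o, d, i, o, o, i)
  "oidikkd" → prefix "o" already present; 6 new (i, d, i, k, k, d)
  "ideio" → 5 new (i, d, e, i, o)
  "iiei" → prefix "i" already present; 3 new (i, e, i)
  "kdooikdkk" → 9 new (k, d, o, o, i, k, d, k, k)
  "kkkkddeee" → prefix "k" already present; 8 new (k, k, k, d, d, e, e, e)
  "kde" → prefix "kd" already present; 1 new (e)
  "iddodkeo" → prefix "id" already present; 6 new (d, o, d, k, e, o)
Total nodes = 3 + 9 + 6 + 5 + 3 + 9 + 8 + 1 + 6 = 50

50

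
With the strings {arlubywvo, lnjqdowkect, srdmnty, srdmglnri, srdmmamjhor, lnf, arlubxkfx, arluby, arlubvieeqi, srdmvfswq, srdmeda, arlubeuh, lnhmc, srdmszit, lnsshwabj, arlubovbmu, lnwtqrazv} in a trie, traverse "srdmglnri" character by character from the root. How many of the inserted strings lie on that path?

Walk "srdmglnri" from the root; an end-of-word marker is hit whenever a stored word is a prefix of "srdmglnri".
Prefixes of the query that are stored words: "srdmglnri"
Count: 1

1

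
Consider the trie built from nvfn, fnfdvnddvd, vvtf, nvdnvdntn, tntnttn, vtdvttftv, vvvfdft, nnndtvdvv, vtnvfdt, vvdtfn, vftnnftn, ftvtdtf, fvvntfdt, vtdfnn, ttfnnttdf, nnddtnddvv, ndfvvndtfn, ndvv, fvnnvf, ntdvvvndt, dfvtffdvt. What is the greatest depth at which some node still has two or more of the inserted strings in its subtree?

3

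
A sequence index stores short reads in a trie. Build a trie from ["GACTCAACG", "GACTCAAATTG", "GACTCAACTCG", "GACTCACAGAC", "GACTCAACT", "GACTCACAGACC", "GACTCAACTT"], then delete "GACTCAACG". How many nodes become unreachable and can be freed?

1

Walk "GACTCAACG" from the leaf back toward the root, removing each node that no remaining word uses.
The suffix "G" (1 node) is used only by "GACTCAACG"; the node for "GACTCAAC" still has the child "T", so pruning stops there.
Nodes removed: 1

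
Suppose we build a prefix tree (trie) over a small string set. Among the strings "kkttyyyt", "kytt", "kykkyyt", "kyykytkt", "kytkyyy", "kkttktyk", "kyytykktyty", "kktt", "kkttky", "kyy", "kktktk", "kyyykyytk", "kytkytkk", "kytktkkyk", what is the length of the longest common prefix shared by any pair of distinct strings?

Equivalently: take the maximum, over all pairs, of their longest common prefix length.
"kkttktyk" and "kkttky" agree on "kkttk" (5 characters) before diverging; nothing deeper is shared.
Longest shared-prefix length: 5

5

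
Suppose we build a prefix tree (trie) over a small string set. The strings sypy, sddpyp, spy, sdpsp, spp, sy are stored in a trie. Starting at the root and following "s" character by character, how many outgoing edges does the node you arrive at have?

3

Walk "s" from the root, arriving at one node.
Characters that immediately follow "s" among the stored strings: {d, p, y}.
That node has 3 child edges.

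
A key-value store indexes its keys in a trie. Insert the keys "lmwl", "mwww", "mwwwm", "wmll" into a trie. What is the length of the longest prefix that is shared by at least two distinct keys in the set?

4

Equivalently: take the maximum, over all pairs, of their longest common prefix length.
"mwww" and "mwwwm" agree on "mwww" (4 characters) before diverging; nothing deeper is shared.
Longest shared-prefix length: 4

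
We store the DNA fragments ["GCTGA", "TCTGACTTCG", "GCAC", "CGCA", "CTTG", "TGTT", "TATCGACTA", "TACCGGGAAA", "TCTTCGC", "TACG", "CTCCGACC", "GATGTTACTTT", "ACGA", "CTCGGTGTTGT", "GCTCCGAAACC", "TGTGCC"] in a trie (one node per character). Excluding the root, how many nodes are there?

Count nodes per top-level branch (shared prefixes stored once):
  'A'-branch (ACGA): 4 nodes
  'C'-branch (CGCA, CTCCGACC, CTCGGTGTTGT, CTTG): 21 nodes
  'G'-branch (GATGTTACTTT, GCAC, GCTCCGAAACC, GCTGA): 25 nodes
  'T'-branch (TACCGGGAAA, TACG, TATCGACTA, TCTGACTTCG, TCTTCGC, TGTGCC, TGTT): 37 nodes
Sum: 87

87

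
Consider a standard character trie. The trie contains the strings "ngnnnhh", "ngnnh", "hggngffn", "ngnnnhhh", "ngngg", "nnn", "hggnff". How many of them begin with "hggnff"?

1

Filter for entries beginning with "hggnff":
Words under "hggnff": hggnff
Count: 1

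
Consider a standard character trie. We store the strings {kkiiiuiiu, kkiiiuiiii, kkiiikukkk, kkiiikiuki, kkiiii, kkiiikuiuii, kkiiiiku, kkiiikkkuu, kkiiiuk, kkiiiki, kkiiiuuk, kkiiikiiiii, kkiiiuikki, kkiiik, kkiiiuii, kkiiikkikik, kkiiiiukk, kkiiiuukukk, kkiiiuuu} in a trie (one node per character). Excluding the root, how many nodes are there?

52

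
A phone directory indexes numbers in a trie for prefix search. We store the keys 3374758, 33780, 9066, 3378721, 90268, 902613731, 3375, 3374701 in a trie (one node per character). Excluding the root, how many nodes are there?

Insert word by word; a character creates a node only if that edge doesn't already exist:
  "3374758" → 7 new (3, 3, 7, 4, 7, 5, 8)
  "33780" → prefix "337" already present; 2 new (8, 0)
  "9066" → 4 new (9, 0, 6, 6)
  "3378721" → prefix "3378" already present; 3 new (7, 2, 1)
  "90268" → prefix "90" already present; 3 new (2, 6, 8)
  "902613731" → prefix "9026" already present; 5 new (1, 3, 7, 3, 1)
  "3375" → prefix "337" already present; 1 new (5)
  "3374701" → prefix "33747" already present; 2 new (0, 1)
Total nodes = 7 + 2 + 4 + 3 + 3 + 5 + 1 + 2 = 27

27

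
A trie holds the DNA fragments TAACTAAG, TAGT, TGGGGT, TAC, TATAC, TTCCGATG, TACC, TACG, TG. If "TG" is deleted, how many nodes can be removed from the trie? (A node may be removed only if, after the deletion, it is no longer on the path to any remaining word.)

0

Walk "TG" from the leaf back toward the root, removing each node that no remaining word uses.
Every node on "TG" is still needed (e.g. by "TGGGGT"), so nothing is freed.
Nodes removed: 0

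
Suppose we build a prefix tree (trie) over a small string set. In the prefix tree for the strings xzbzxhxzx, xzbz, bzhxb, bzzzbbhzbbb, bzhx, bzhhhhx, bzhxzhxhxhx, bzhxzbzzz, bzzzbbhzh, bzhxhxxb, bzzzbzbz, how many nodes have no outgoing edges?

Leaves are exactly the stored words that no other stored word extends.
Those words: "bzhhhhx", "bzhxb", "bzhxhxxb", "bzhxzbzzz", "bzhxzhxhxhx", "bzzzbbhzbbb", "bzzzbbhzh", "bzzzbzbz", "xzbzxhxzx"
Leaf count: 9

9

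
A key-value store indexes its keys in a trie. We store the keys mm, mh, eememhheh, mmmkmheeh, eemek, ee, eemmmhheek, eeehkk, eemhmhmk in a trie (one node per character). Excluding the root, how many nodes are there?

Insert word by word; a character creates a node only if that edge doesn't already exist:
  "mm" → 2 new (m, m)
  "mh" → prefix "m" already present; 1 new (h)
  "eememhheh" → 9 new (e, e, m, e, m, h, h, e, h)
  "mmmkmheeh" → prefix "mm" already present; 7 new (m, k, m, h, e, e, h)
  "eemek" → prefix "eeme" already present; 1 new (k)
  "ee" → prefix "ee" already present; 0 new (none)
  "eemmmhheek" → prefix "eem" already present; 7 new (m, m, h, h, e, e, k)
  "eeehkk" → prefix "ee" already present; 4 new (e, h, k, k)
  "eemhmhmk" → prefix "eem" already present; 5 new (h, m, h, m, k)
Total nodes = 2 + 1 + 9 + 7 + 1 + 0 + 7 + 4 + 5 = 36

36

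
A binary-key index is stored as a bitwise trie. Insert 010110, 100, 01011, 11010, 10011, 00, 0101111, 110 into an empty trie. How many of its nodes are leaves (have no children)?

5

A leaf is a node with no children — equivalently, the end of a word that is not a proper prefix of any other stored word.
Those words: "00", "010110", "0101111", "10011", "11010"
Leaf count: 5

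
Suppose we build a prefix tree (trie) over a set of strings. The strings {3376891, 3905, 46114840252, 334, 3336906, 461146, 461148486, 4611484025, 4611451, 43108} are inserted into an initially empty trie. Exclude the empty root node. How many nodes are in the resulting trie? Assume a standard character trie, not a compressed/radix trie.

36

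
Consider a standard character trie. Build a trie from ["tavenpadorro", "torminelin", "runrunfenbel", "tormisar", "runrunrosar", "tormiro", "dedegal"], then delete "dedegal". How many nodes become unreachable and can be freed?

A node on "dedegal"'s path can go only if nothing else ends at it or branches off below it.
No other word shares any prefix with "dedegal", so all 7 of its nodes go.
Nodes removed: 7

7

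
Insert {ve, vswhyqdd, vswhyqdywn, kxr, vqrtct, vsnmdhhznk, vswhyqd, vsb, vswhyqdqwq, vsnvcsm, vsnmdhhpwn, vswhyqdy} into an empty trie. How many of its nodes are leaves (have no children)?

10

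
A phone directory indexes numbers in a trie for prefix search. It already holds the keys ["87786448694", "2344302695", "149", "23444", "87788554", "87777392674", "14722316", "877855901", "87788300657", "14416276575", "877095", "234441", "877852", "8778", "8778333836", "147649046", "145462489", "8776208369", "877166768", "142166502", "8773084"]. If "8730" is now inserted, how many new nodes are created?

2

"87" is already a path in the trie; the remaining "30" must be added.
So 4 − 2 = 2 new nodes.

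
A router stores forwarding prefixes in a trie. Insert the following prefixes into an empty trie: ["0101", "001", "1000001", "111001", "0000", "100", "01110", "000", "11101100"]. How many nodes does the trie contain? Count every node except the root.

27

Insert word by word; a character creates a node only if that edge doesn't already exist:
  "0101" → 4 new (0, 1, 0, 1)
  "001" → prefix "0" already present; 2 new (0, 1)
  "1000001" → 7 new (1, 0, 0, 0, 0, 0, 1)
  "111001" → prefix "1" already present; 5 new (1, 1, 0, 0, 1)
  "0000" → prefix "00" already present; 2 new (0, 0)
  "100" → prefix "100" already present; 0 new (none)
  "01110" → prefix "01" already present; 3 new (1, 1, 0)
  "000" → prefix "000" already present; 0 new (none)
  "11101100" → prefix "1110" already present; 4 new (1, 1, 0, 0)
Total nodes = 4 + 2 + 7 + 5 + 2 + 0 + 3 + 0 + 4 = 27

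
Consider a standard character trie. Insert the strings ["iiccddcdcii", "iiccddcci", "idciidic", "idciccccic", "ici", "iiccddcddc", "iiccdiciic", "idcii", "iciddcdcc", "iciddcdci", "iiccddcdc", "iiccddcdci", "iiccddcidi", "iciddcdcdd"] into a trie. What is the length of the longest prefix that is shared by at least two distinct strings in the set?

10

Look for the deepest trie node that still has at least two words in its subtree.
"iiccddcdci" and "iiccddcdcii" agree on "iiccddcdci" (10 characters) before diverging; nothing deeper is shared.
Longest shared-prefix length: 10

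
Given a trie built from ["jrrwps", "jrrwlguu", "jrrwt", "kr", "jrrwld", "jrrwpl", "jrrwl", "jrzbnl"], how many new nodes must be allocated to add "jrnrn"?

The longest prefix of "jrnrn" already in the trie is "jr" (length 2).
So 5 − 2 = 3 new nodes.

3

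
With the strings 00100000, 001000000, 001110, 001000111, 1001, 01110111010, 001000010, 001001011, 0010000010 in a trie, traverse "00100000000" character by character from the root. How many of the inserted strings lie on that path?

Walk "00100000000" from the root; an end-of-word marker is hit whenever a stored word is a prefix of "00100000000".
Prefixes of the query that are stored words: "00100000", "001000000"
Count: 2

2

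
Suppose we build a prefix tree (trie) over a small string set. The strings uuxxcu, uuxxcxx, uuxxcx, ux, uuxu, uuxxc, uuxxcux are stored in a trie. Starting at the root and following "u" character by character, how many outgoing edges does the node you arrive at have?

2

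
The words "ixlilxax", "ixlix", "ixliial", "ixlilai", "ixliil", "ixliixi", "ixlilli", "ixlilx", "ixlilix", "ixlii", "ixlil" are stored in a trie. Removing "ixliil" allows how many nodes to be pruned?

1

After clearing the end-marker at "ixliil", prune upward until reaching a node still needed by another word.
The suffix "l" (1 node) is used only by "ixliil"; the node for "ixlii" still has the child "a", so pruning stops there.
Nodes removed: 1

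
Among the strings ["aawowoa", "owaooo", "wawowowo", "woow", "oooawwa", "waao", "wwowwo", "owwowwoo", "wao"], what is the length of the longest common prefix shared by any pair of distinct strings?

Look for the deepest trie node that still has at least two words in its subtree.
"owaooo" and "owwowwoo" agree on "ow" (2 characters) before diverging; nothing deeper is shared.
Longest shared-prefix length: 2

2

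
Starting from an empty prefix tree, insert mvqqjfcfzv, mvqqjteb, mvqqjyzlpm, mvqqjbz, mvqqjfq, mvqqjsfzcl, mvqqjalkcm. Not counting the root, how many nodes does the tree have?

31

Trie structure (* marks end of a word):
(root)
└─ m
   └─ v
      └─ q
         └─ q
            └─ j
               ├─ a
               │  └─ l
               │     └─ k
               │        └─ c
               │           └─ m *
               ├─ b
               │  └─ z *
               ├─ f
               │  ├─ c
               │  │  └─ f
               │  │     └─ z
               │  │        └─ v *
               │  └─ q *
               ├─ s
               │  └─ f
               │     └─ z
               │        └─ c
               │           └─ l *
               ├─ t
               │  └─ e
               │     └─ b *
               └─ y
                  └─ z
                     └─ l
                        └─ p
                           └─ m *
Counting every labelled node above: 31.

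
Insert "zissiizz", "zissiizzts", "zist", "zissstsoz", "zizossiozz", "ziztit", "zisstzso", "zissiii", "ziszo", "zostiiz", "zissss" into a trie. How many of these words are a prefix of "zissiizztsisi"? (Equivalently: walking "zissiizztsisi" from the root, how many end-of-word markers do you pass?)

2

Traverse "zissiizztsisi" character by character; count nodes along the way that are marked as word ends.
Prefixes of the query that are stored words: "zissiizz", "zissiizzts"
Count: 2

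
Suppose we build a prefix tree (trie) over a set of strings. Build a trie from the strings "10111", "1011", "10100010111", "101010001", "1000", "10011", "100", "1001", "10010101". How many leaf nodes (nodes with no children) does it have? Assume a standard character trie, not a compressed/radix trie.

Leaves are exactly the stored words that no other stored word extends.
Those words: "1000", "10010101", "10011", "10100010111", "101010001", "10111"
Leaf count: 6

6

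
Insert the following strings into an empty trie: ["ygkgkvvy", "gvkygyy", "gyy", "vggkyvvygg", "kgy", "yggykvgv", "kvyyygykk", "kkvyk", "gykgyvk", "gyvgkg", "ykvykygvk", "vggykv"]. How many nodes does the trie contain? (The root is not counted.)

Trace insertions, counting only characters that open a new branch:
  "ygkgkvvy" → 8 new (y, g, k, g, k, v, v, y)
  "gvkygyy" → 7 new (g, v, k, y, g, y, y)
  "gyy" → prefix "g" already present; 2 new (y, y)
  "vggkyvvygg" → 10 new (v, g, g, k, y, v, v, y, g, g)
  "kgy" → 3 new (k, g, y)
  "yggykvgv" → prefix "yg" already present; 6 new (g, y, k, v, g, v)
  "kvyyygykk" → prefix "k" already present; 8 new (v, y, y, y, g, y, k, k)
  "kkvyk" → prefix "k" already present; 4 new (k, v, y, k)
  "gykgyvk" → prefix "gy" already present; 5 new (k, g, y, v, k)
  "gyvgkg" → prefix "gy" already present; 4 new (v, g, k, g)
  "ykvykygvk" → prefix "y" already present; 8 new (k, v, y, k, y, g, v, k)
  "vggykv" → prefix "vgg" already present; 3 new (y, k, v)
Total nodes = 8 + 7 + 2 + 10 + 3 + 6 + 8 + 4 + 5 + 4 + 8 + 3 = 68

68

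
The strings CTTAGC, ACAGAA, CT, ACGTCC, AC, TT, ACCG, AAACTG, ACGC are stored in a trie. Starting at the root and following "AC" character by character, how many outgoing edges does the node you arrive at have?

Walk "AC" from the root, arriving at one node.
Characters that immediately follow "AC" among the stored strings: {A, C, G}.
That node has 3 child edges.

3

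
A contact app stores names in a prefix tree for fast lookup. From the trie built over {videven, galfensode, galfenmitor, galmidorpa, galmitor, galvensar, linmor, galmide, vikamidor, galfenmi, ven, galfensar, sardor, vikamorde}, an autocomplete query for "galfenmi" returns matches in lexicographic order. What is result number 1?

DFS of the "galfenmi" subtree visits, in order: "galfenmi", "galfenmitor"
The 1st is galfenmi.

galfenmi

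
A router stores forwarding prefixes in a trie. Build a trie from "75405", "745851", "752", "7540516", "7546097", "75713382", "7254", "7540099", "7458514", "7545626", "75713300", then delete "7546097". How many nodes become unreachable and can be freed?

4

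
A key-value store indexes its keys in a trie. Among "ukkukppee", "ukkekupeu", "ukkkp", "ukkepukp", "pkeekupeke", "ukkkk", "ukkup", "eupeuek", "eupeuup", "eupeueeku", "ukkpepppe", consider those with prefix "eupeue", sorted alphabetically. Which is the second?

eupeuek

Words with prefix "eupeue", in lexicographic order: "eupeueeku", "eupeuek"
Position 2: eupeuek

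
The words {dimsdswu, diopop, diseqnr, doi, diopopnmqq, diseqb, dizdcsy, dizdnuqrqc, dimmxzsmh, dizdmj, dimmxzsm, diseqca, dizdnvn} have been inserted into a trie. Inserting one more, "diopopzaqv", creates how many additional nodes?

4

Walking "diopopzaqv" from the root, the first 6 characters ("diopop") follow existing edges; "z" is the first miss.
New nodes needed: |"diopopzaqv"| − 6 = 10 − 6 = 4.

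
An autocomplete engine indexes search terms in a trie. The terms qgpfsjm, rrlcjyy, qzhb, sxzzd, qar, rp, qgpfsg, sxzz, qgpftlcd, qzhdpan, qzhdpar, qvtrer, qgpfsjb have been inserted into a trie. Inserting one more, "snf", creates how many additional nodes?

2

"s" is already a path in the trie; the remaining "nf" must be added.
Each of the 2 remaining characters creates one node.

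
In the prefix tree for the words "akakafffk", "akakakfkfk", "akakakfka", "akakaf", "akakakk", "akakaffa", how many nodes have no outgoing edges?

Leaves are exactly the stored words that no other stored word extends.
Those words: "akakaffa", "akakafffk", "akakakfka", "akakakfkfk", "akakakk"
Leaf count: 5

5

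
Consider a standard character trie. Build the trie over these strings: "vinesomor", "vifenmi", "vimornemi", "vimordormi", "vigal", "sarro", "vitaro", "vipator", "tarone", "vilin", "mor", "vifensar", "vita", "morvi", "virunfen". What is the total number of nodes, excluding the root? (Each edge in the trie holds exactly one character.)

66

For each word, the new-node count is its length minus the longest prefix already in the trie:
  "vinesomor" → 9 new (v, i, n, e, s, o, m, o, r)
  "vifenmi" → prefix "vi" already present; 5 new (f, e, n, m, i)
  "vimornemi" → prefix "vi" already present; 7 new (m, o, r, n, e, m, i)
  "vimordormi" → prefix "vimor" already present; 5 new (d, o, r, m, i)
  "vigal" → prefix "vi" already present; 3 new (g, a, l)
  "sarro" → 5 new (s, a, r, r, o)
  "vitaro" → prefix "vi" already present; 4 new (t, a, r, o)
  "vipator" → prefix "vi" already present; 5 new (p, a, t, o, r)
  "tarone" → 6 new (t, a, r, o, n, e)
  "vilin" → prefix "vi" already present; 3 new (l, i, n)
  "mor" → 3 new (m, o, r)
  "vifensar" → prefix "vifen" already present; 3 new (s, a, r)
  "vita" → prefix "vita" already present; 0 new (none)
  "morvi" → prefix "mor" already present; 2 new (v, i)
  "virunfen" → prefix "vi" already present; 6 new (r, u, n, f, e, n)
Total nodes = 9 + 5 + 7 + 5 + 3 + 5 + 4 + 5 + 6 + 3 + 3 + 3 + 0 + 2 + 6 = 66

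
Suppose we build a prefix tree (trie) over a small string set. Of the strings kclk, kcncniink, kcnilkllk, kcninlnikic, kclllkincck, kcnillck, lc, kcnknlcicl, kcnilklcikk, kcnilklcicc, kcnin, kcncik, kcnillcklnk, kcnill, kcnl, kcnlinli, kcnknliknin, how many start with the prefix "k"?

16

Walk to "k"; the words in its subtree are exactly those with that prefix.
Words under "k": kclk, kclllkincck, kcncik, kcncniink, kcnilklcicc, kcnilklcikk, kcnilkllk, kcnill, kcnillck, kcnillcklnk, kcnin, kcninlnikic, kcnknlcicl, kcnknliknin, kcnl, kcnlinli
Count: 16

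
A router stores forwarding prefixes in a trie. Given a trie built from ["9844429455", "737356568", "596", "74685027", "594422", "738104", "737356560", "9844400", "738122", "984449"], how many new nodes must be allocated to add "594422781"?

Walking "594422781" from the root, the first 6 characters ("594422") follow existing edges; "7" is the first miss.
Each of the 3 remaining characters creates one node.

3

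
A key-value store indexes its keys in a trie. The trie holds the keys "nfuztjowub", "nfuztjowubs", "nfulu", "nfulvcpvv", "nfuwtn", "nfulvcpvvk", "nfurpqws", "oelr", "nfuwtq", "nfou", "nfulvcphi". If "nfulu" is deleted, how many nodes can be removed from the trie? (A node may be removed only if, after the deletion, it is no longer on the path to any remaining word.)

A node on "nfulu"'s path can go only if nothing else ends at it or branches off below it.
The suffix "u" (1 node) is used only by "nfulu"; the node for "nful" still has the child "v", so pruning stops there.
Nodes removed: 1

1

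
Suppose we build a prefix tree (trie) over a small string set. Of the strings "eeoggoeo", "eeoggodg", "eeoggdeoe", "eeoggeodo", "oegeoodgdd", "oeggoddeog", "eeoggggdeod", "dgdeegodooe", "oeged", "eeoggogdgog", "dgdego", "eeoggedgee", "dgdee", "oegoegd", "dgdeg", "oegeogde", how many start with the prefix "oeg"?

Filter for entries beginning with "oeg":
Matches: "oeged", "oegeogde", "oegeoodgdd", "oeggoddeog", "oegoegd"
Count: 5

5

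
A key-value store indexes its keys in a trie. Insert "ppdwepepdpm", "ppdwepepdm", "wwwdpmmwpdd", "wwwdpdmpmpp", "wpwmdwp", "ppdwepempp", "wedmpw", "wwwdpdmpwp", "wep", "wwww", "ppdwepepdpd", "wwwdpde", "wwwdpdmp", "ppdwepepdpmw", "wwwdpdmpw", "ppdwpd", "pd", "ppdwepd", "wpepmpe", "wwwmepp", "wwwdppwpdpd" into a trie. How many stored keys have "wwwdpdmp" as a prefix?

4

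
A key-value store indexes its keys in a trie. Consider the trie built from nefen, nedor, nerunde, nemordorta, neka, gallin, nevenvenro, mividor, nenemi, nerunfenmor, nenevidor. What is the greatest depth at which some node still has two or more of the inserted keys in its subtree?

Look for the deepest trie node that still has at least two words in its subtree.
"nerunde" and "nerunfenmor" agree on "nerun" (5 characters) before diverging; nothing deeper is shared.
Longest shared-prefix length: 5

5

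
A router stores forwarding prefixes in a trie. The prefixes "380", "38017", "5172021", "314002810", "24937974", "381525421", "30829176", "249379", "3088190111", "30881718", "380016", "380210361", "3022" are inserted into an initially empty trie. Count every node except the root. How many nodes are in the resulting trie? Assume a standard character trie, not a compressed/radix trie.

63

Insert word by word; a character creates a node only if that edge doesn't already exist:
  "380" → 3 new (3, 8, 0)
  "38017" → prefix "380" already present; 2 new (1, 7)
  "5172021" → 7 new (5, 1, 7, 2, 0, 2, 1)
  "314002810" → prefix "3" already present; 8 new (1, 4, 0, 0, 2, 8, 1, 0)
  "24937974" → 8 new (2, 4, 9, 3, 7, 9, 7, 4)
  "381525421" → prefix "38" already present; 7 new (1, 5, 2, 5, 4, 2, 1)
  "30829176" → prefix "3" already present; 7 new (0, 8, 2, 9, 1, 7, 6)
  "249379" → prefix "249379" already present; 0 new (none)
  "3088190111" → prefix "308" already present; 7 new (8, 1, 9, 0, 1, 1, 1)
  "30881718" → prefix "30881" already present; 3 new (7, 1, 8)
  "380016" → prefix "380" already present; 3 new (0, 1, 6)
  "380210361" → prefix "380" already present; 6 new (2, 1, 0, 3, 6, 1)
  "3022" → prefix "30" already present; 2 new (2, 2)
Total nodes = 3 + 2 + 7 + 8 + 8 + 7 + 7 + 0 + 7 + 3 + 3 + 6 + 2 = 63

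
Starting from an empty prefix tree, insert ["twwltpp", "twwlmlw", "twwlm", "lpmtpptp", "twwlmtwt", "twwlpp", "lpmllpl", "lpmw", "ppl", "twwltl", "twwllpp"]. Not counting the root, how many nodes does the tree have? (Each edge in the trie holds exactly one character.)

For each word, the new-node count is its length minus the longest prefix already in the trie:
  "twwltpp" → 7 new (t, w, w, l, t, p, p)
  "twwlmlw" → prefix "twwl" already present; 3 new (m, l, w)
  "twwlm" → prefix "twwlm" already present; 0 new (none)
  "lpmtpptp" → 8 new (l, p, m, t, p, p, t, p)
  "twwlmtwt" → prefix "twwlm" already present; 3 new (t, w, t)
  "twwlpp" → prefix "twwl" already present; 2 new (p, p)
  "lpmllpl" → prefix "lpm" already present; 4 new (l, l, p, l)
  "lpmw" → prefix "lpm" already present; 1 new (w)
  "ppl" → 3 new (p, p, l)
  "twwltl" → prefix "twwlt" already present; 1 new (l)
  "twwllpp" → prefix "twwl" already present; 3 new (l, p, p)
Total nodes = 7 + 3 + 0 + 8 + 3 + 2 + 4 + 1 + 3 + 1 + 3 = 35

35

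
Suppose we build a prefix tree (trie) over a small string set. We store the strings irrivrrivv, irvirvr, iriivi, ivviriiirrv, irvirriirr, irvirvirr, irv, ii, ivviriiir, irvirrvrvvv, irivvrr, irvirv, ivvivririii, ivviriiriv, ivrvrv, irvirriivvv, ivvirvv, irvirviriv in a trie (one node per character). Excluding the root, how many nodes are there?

68

Count nodes per top-level branch (shared prefixes stored once):
  'i'-branch (ii, iriivi, irivvrr, irrivrrivv, irv, irvirriirr, irvirriivvv, irvirrvrvvv, irvirv, irvirviriv, irvirvirr, irvirvr, ivrvrv, ivviriiir, ivviriiirrv, ivviriiriv, ivvirvv, ivvivririii): 68 nodes
Sum: 68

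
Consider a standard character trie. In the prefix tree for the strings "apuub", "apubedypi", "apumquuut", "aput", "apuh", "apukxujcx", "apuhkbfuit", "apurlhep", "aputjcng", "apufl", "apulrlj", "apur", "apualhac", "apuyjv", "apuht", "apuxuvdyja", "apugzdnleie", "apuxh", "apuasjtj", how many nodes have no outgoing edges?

16

Leaves are exactly the stored words that no other stored word extends.
Those words: "apualhac", "apuasjtj", "apubedypi", "apufl", "apugzdnleie", "apuhkbfuit", "apuht", "apukxujcx", "apulrlj", "apumquuut", "apurlhep", "aputjcng", "apuub", "apuxh", "apuxuvdyja", "apuyjv"
Leaf count: 16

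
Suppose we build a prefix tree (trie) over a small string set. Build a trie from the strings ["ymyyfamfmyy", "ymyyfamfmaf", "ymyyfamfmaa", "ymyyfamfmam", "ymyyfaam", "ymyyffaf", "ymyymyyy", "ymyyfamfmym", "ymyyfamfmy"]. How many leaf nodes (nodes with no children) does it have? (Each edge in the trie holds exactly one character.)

Leaves are exactly the stored words that no other stored word extends.
Those words: "ymyyfaam", "ymyyfamfmaa", "ymyyfamfmaf", "ymyyfamfmam", "ymyyfamfmym", "ymyyfamfmyy", "ymyyffaf", "ymyymyyy"
Leaf count: 8

8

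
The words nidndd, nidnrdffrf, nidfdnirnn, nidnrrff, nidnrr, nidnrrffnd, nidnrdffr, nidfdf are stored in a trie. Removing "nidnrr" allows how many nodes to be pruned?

0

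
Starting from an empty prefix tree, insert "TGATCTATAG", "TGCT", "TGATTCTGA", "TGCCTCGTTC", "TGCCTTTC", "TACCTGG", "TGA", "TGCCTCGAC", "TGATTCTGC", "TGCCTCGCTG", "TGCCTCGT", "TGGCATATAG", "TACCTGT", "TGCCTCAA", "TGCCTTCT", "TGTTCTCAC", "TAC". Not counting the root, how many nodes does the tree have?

Insert word by word; a character creates a node only if that edge doesn't already exist:
  "TGATCTATAG" → 10 new (T, G, A, T, C, T, A, T, A, G)
  "TGCT" → prefix "TG" already present; 2 new (C, T)
  "TGATTCTGA" → prefix "TGAT" already present; 5 new (T, C, T, G, A)
  "TGCCTCGTTC" → prefix "TGC" already present; 7 new (C, T, C, G, T, T, C)
  "TGCCTTTC" → prefix "TGCCT" already present; 3 new (T, T, C)
  "TACCTGG" → prefix "T" already present; 6 new (A, C, C, T, G, G)
  "TGA" → prefix "TGA" already present; 0 new (none)
  "TGCCTCGAC" → prefix "TGCCTCG" already present; 2 new (A, C)
  "TGATTCTGC" → prefix "TGATTCTG" already present; 1 new (C)
  "TGCCTCGCTG" → prefix "TGCCTCG" already present; 3 new (C, T, G)
  "TGCCTCGT" → prefix "TGCCTCGT" already present; 0 new (none)
  "TGGCATATAG" → prefix "TG" already present; 8 new (G, C, A, T, A, T, A, G)
  "TACCTGT" → prefix "TACCTG" already present; 1 new (T)
  "TGCCTCAA" → prefix "TGCCTC" already present; 2 new (A, A)
  "TGCCTTCT" → prefix "TGCCTT" already present; 2 new (C, T)
  "TGTTCTCAC" → prefix "TG" already present; 7 new (T, T, C, T, C, A, C)
  "TAC" → prefix "TAC" already present; 0 new (none)
Total nodes = 10 + 2 + 5 + 7 + 3 + 6 + 0 + 2 + 1 + 3 + 0 + 8 + 1 + 2 + 2 + 7 + 0 = 59

59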